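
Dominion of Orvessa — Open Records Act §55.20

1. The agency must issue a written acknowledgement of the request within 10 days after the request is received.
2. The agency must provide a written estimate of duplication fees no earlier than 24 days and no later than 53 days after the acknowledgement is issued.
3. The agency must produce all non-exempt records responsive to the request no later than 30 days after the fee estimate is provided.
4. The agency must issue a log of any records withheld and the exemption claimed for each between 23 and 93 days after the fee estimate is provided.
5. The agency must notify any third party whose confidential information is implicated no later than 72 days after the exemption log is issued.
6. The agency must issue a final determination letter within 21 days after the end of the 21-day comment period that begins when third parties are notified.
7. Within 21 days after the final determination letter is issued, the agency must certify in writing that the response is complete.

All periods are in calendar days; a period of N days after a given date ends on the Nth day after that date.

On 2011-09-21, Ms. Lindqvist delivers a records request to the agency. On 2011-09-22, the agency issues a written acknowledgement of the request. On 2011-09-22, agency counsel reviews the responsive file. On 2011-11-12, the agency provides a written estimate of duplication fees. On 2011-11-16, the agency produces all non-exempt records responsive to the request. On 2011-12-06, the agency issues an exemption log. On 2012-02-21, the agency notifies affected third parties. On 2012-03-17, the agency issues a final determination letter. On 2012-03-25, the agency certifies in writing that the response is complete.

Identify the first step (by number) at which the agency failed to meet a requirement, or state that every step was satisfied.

Step 1 — counting 10 days from 2011-09-21 (when the request is received) gives a deadline of 2011-10-01; done 2011-09-22 — timely.
Step 2 — 24 and 53 days from 2011-09-22 (when the acknowledgement is issued) are 2011-10-16 and 2011-11-14 respectively; done 2011-11-12, which is between those dates.
Step 3 — counting 30 days from 2011-11-12 (when the fee estimate is provided) gives a deadline of 2011-12-12; done 2011-11-16 — timely.
Step 4 — 23 and 93 days from 2011-11-12 (when the fee estimate is provided) are 2011-12-05 and 2012-02-13 respectively; done 2011-12-06, which is between those dates.
Step 5 — counting 72 days from 2011-12-06 (when the exemption log is issued) gives a deadline of 2012-02-16; not done until 2012-02-21, 5 days after the deadline.

Step 5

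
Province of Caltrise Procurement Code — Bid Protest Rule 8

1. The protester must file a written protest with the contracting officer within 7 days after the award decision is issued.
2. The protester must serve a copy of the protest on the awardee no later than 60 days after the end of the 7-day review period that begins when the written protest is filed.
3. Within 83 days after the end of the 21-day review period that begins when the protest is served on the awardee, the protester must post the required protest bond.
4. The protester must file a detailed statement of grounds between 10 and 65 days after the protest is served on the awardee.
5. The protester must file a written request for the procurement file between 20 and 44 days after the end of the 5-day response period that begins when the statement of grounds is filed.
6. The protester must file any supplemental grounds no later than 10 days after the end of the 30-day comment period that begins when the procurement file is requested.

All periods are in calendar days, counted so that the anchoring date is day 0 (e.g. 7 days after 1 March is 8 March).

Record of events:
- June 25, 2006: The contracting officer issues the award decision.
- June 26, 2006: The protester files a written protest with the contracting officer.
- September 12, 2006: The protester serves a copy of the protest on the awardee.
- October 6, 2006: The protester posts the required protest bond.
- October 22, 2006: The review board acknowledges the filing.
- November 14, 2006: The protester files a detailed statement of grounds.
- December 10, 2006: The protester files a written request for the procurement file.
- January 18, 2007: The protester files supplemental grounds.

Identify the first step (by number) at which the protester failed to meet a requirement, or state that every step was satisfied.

Step 1 — counting 7 days from June 25, 2006 (when the award decision is issued) gives a deadline of July 2, 2006; June 26, 2006 is within that limit.
Step 2 — counting 60 days from July 3, 2006 (end of the 7-day review period, which began when the written protest is filed on June 26, 2006) gives a deadline of September 1, 2006; done September 12, 2006 — 11 days late.
Later steps need not be reached.

Step 2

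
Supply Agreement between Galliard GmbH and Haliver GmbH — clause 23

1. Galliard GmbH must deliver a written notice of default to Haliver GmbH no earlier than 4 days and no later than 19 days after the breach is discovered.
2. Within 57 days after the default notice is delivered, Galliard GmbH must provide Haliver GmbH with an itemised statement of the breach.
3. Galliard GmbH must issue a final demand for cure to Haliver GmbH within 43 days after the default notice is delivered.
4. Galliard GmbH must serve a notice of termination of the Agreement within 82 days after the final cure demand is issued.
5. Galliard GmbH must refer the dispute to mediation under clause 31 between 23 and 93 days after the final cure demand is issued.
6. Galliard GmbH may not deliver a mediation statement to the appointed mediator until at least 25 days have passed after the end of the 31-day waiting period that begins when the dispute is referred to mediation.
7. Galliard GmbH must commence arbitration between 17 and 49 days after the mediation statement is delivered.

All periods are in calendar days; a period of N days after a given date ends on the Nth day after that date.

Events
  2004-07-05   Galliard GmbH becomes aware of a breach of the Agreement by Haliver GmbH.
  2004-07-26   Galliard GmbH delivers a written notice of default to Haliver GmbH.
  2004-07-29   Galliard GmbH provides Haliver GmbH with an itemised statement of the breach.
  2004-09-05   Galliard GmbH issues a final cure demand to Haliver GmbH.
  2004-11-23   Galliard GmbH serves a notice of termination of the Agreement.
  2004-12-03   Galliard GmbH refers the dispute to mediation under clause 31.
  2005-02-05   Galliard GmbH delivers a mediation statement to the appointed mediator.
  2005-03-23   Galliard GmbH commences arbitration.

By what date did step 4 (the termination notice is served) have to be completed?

2004-11-26

Step 4 runs from 2004-09-05, when the final cure demand is issued. 82 days after 2004-09-05 is 2004-11-26.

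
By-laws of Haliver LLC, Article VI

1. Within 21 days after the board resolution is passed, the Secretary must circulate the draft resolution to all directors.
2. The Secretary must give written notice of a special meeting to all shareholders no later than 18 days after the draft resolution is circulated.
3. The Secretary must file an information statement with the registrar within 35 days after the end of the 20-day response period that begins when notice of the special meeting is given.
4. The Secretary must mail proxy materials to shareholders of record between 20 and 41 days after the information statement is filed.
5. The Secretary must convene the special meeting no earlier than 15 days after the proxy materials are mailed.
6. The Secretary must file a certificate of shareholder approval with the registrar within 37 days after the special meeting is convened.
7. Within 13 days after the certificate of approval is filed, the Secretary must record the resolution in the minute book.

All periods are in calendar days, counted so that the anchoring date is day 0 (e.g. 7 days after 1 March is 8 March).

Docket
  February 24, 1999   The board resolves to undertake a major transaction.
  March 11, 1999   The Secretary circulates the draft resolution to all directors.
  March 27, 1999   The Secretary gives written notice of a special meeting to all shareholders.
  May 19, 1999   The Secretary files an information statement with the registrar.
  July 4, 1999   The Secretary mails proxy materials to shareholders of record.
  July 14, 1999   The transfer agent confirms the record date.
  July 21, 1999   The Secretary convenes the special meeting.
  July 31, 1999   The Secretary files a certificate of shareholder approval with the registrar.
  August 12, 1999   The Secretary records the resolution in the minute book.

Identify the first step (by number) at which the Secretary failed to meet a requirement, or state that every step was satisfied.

(1) due by February 24, 1999 + 21 days = March 17, 1999; March 11, 1999 is within that limit.
(2) due by March 11, 1999 + 18 days = March 29, 1999; completed March 27, 1999, before the deadline.
(3) due by April 16, 1999 + 35 days = May 21, 1999; May 19, 1999 is within that limit.
(4) the permitted window runs from May 19, 1999 + 20 = June 8, 1999 to May 19, 1999 + 41 = June 29, 1999; done July 4, 1999 — 5 days after the window closed.

Step 4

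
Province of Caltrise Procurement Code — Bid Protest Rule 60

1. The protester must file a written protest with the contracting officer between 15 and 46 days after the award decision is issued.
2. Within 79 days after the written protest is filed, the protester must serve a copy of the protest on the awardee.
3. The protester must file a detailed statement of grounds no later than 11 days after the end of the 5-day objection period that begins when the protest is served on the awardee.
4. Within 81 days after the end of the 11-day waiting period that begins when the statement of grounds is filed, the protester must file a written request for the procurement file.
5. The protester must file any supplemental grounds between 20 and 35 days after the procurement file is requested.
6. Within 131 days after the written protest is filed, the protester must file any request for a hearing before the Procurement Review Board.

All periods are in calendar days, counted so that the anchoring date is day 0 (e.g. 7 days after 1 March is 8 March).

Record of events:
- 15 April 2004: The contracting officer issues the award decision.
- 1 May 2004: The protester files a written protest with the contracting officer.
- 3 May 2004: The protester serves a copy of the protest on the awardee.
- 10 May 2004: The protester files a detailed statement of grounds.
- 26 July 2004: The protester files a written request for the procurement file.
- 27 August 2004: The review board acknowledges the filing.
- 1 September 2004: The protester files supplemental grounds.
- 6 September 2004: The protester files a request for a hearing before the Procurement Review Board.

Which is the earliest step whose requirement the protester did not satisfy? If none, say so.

Step 1 — 15 and 46 days from 15 April 2004 (when the award decision is issued) are 30 April 2004 and 31 May 2004 respectively; done 1 May 2004, which is between those dates.
Step 2 — counting 79 days from 1 May 2004 (when the written protest is filed) gives a deadline of 19 July 2004; done 3 May 2004 — timely.
Step 3 — counting 11 days from 8 May 2004 (end of the 5-day objection period, which began when the protest is served on the awardee on 3 May 2004) gives a deadline of 19 May 2004; completed 10 May 2004, before the deadline.
Step 4 — counting 81 days from 21 May 2004 (end of the 11-day waiting period, which began when the statement of grounds is filed on 10 May 2004) gives a deadline of 10 August 2004; done 26 July 2004 — timely.
Step 5 — 20 and 35 days from 26 July 2004 (when the procurement file is requested) are 15 August 2004 and 30 August 2004 respectively; done 1 September 2004 — 2 days after the window closed.

Step 5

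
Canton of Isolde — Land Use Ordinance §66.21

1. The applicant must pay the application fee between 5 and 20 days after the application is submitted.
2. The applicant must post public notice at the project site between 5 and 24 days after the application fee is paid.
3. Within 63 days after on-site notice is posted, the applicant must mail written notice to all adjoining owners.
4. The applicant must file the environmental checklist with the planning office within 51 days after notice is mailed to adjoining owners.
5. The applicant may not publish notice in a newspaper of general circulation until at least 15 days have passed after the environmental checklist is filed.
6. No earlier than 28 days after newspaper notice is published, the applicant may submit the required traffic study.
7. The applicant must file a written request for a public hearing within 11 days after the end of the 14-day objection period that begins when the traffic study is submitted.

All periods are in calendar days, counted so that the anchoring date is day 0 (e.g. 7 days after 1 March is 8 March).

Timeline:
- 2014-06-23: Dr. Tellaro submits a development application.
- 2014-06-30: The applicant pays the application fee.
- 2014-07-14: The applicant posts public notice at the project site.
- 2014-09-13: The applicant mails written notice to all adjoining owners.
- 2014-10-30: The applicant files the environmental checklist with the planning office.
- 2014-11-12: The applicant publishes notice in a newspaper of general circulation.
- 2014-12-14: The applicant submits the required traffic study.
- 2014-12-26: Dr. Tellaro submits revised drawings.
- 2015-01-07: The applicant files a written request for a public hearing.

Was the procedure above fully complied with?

No

Step 1 — 5 and 20 days from 2014-06-23 (when the application is submitted) are 2014-06-28 and 2014-07-13 respectively; done 2014-06-30, which is between those dates.
Step 2 — 5 and 24 days from 2014-06-30 (when the application fee is paid) are 2014-07-05 and 2014-07-24 respectively; 2014-07-14 falls inside that range.
Step 3 — counting 63 days from 2014-07-14 (when on-site notice is posted) gives a deadline of 2014-09-15; completed 2014-09-13, before the deadline.
Step 4 — counting 51 days from 2014-09-13 (when notice is mailed to adjoining owners) gives a deadline of 2014-11-03; 2014-10-30 is within that limit.
Step 5 — must wait 15 days from 2014-10-30 (when the environmental checklist is filed), so not before 2014-11-14; done 2014-11-12 — 2 days too early.
Later steps need not be reached.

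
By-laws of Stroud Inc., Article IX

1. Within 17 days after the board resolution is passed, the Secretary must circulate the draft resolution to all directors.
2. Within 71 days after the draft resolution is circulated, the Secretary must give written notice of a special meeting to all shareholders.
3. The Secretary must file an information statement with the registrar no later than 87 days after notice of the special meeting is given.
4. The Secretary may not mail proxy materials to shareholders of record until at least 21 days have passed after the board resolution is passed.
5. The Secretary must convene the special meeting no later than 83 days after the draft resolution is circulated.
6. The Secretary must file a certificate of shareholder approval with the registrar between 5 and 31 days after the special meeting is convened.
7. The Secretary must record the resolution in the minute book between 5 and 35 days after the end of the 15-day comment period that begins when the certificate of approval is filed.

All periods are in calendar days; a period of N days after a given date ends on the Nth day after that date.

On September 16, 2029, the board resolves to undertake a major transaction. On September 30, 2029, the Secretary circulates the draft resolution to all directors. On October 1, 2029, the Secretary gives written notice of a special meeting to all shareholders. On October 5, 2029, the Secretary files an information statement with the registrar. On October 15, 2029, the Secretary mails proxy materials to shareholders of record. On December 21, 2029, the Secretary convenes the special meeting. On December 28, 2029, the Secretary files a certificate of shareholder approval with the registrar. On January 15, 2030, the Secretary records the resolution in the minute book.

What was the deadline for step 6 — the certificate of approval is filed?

Step 6 runs from December 21, 2029, when the special meeting is convened. The window is 5–31 days after December 21, 2029; it closes on January 21, 2030.

January 21, 2030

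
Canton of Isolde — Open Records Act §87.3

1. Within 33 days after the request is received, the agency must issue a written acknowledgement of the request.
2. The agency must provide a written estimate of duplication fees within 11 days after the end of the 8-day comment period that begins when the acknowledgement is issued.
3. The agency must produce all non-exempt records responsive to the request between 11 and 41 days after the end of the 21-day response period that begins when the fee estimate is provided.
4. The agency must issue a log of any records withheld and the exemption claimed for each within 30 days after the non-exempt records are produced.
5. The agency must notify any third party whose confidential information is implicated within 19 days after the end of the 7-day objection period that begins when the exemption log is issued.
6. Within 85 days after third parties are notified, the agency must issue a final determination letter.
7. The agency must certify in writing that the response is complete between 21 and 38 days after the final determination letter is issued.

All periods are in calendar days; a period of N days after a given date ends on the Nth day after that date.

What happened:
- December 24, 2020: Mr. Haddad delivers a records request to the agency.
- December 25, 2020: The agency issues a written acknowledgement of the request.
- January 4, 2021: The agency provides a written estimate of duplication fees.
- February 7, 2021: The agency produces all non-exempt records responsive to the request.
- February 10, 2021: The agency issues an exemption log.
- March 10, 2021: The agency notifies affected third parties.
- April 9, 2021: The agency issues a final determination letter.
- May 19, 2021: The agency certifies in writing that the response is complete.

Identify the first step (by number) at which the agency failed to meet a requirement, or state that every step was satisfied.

Step 5

Step 1: 33 days after December 24, 2020 (when the request is received) is January 26, 2021; December 25, 2020 is within that limit.
Step 2: 11 days after January 2, 2021 (end of the 8-day comment period, which began when the acknowledgement is issued on December 25, 2020) is January 13, 2021; completed January 4, 2021, before the deadline.
Step 3: the window is 11–41 days after January 25, 2021 (end of the 21-day response period, which began when the fee estimate is provided on January 4, 2021), so February 5, 2021 through March 7, 2021; February 7, 2021 falls inside that range.
Step 4: 30 days after February 7, 2021 (when the non-exempt records are produced) is March 9, 2021; completed February 10, 2021, before the deadline.
Step 5: 19 days after February 17, 2021 (end of the 7-day objection period, which began when the exemption log is issued on February 10, 2021) is March 8, 2021; March 10, 2021 misses that deadline by 2 days.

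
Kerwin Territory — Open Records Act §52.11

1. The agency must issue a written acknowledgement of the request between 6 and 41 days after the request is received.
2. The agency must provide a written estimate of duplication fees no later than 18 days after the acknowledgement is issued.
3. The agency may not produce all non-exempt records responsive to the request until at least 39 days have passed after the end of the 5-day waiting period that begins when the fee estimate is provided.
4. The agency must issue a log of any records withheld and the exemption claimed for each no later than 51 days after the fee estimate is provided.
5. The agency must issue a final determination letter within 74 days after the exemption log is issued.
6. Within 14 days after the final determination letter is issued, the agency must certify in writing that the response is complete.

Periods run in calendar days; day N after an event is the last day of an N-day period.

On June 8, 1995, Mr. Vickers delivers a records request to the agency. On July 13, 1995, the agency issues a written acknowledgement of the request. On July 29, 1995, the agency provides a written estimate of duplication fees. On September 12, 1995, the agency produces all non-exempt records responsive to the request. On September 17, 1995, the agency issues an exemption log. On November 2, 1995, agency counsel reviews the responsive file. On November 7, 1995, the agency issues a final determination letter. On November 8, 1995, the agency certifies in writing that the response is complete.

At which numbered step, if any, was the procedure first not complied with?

Step 1 — 6 and 41 days from June 8, 1995 (when the request is received) are June 14, 1995 and July 19, 1995 respectively; done July 13, 1995, which is between those dates.
Step 2 — counting 18 days from July 13, 1995 (when the acknowledgement is issued) gives a deadline of July 31, 1995; July 29, 1995 is within that limit.
Step 3 — must wait 39 days from August 3, 1995 (end of the 5-day waiting period, which began when the fee estimate is provided on July 29, 1995), so not before September 11, 1995; done September 12, 1995, after the minimum wait.
Step 4 — counting 51 days from July 29, 1995 (when the fee estimate is provided) gives a deadline of September 18, 1995; September 17, 1995 is within that limit.
Step 5 — counting 74 days from September 17, 1995 (when the exemption log is issued) gives a deadline of November 30, 1995; November 7, 1995 is within that limit.
Step 6 — counting 14 days from November 7, 1995 (when the final determination letter is issued) gives a deadline of November 21, 1995; November 8, 1995 is within that limit.

None — every step was satisfied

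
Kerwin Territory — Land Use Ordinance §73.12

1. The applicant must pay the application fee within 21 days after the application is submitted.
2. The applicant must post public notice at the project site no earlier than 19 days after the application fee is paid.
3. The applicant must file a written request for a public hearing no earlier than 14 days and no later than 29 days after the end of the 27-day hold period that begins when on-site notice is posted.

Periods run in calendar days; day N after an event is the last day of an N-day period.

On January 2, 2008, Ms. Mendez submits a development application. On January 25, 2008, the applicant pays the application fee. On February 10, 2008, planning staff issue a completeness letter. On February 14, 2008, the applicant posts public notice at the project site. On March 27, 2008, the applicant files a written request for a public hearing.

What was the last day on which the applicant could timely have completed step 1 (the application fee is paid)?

Step 1 runs from January 2, 2008, when the application is submitted. 21 days after January 2, 2008 is January 23, 2008.

January 23, 2008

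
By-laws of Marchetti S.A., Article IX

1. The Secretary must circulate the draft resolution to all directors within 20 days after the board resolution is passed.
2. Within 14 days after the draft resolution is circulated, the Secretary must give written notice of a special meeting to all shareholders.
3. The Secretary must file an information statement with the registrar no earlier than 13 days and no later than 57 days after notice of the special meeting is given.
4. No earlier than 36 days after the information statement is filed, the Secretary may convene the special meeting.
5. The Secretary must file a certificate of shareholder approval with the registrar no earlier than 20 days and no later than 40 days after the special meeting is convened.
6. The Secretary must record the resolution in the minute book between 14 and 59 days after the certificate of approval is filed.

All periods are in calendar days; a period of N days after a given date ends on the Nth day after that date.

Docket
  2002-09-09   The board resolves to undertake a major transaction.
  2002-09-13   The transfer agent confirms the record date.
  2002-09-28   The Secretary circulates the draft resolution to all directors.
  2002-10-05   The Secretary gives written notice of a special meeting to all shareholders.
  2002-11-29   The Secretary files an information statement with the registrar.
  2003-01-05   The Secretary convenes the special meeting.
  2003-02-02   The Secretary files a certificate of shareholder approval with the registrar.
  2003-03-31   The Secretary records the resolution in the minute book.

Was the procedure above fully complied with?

Step 1: 20 days after 2002-09-09 (when the board resolution is passed) is 2002-09-29; done 2002-09-28 — timely.
Step 2: 14 days after 2002-09-28 (when the draft resolution is circulated) is 2002-10-12; 2002-10-05 is within that limit.
Step 3: the window is 13–57 days after 2002-10-05 (when notice of the special meeting is given), so 2002-10-18 through 2002-12-01; 2002-11-29 falls inside that range.
Step 4: the earliest permitted date is 36 days after 2002-11-29 (when the information statement is filed), i.e. 2003-01-04; done 2003-01-05, after the minimum wait.
Step 5: the window is 20–40 days after 2003-01-05 (when the special meeting is convened), so 2003-01-25 through 2003-02-14; done 2003-02-02, which is between those dates.
Step 6: the window is 14–59 days after 2003-02-02 (when the certificate of approval is filed), so 2003-02-16 through 2003-04-02; done 2003-03-31, which is between those dates.

Yes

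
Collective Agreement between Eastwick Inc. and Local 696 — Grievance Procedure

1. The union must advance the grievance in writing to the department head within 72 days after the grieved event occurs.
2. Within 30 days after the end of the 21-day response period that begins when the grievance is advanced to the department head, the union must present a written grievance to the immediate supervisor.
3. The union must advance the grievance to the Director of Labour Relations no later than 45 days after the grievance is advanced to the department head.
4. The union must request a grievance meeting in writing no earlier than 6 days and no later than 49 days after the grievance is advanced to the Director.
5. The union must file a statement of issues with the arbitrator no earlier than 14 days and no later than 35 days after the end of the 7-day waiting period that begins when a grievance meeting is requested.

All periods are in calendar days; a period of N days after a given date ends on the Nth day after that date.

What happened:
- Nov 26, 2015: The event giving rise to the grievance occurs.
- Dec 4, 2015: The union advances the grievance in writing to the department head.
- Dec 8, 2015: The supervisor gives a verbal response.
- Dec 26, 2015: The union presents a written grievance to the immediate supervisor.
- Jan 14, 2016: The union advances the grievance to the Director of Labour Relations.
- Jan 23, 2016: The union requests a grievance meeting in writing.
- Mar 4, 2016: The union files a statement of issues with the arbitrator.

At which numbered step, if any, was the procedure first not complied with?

None — every step was satisfied

(1) due by Nov 26, 2015 + 72 days = Feb 6, 2016; completed Dec 4, 2015, before the deadline.
(2) due by Dec 25, 2015 + 30 days = Jan 24, 2016; completed Dec 26, 2015, before the deadline.
(3) due by Dec 4, 2015 + 45 days = Jan 18, 2016; Jan 14, 2016 is within that limit.
(4) the permitted window runs from Jan 14, 2016 + 6 = Jan 20, 2016 to Jan 14, 2016 + 49 = Mar 3, 2016; Jan 23, 2016 falls inside that range.
(5) the permitted window runs from Jan 30, 2016 + 14 = Feb 13, 2016 to Jan 30, 2016 + 35 = Mar 5, 2016; done Mar 4, 2016 — within the window.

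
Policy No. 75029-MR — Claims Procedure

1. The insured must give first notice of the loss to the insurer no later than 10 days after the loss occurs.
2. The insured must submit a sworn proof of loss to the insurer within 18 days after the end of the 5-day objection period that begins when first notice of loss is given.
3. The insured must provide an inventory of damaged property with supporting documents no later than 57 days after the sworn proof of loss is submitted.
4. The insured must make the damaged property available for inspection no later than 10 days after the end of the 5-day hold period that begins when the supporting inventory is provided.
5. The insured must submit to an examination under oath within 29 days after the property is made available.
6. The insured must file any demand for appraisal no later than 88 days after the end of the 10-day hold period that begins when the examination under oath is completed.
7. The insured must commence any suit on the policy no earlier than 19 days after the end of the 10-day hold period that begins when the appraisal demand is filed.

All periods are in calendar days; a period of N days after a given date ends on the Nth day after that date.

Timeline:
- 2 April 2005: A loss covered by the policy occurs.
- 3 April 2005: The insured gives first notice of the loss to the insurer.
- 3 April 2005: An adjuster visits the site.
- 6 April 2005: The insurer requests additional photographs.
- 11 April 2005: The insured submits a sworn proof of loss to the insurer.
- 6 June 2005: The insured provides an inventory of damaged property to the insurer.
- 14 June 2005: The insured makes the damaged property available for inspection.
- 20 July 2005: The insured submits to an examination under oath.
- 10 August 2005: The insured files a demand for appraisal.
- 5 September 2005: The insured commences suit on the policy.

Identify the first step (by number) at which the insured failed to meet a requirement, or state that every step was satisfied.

Step 5

(1) due by 2 April 2005 + 10 days = 12 April 2005; 3 April 2005 is within that limit.
(2) due by 8 April 2005 + 18 days = 26 April 2005; completed 11 April 2005, before the deadline.
(3) due by 11 April 2005 + 57 days = 7 June 2005; done 6 June 2005 — timely.
(4) due by 11 June 2005 + 10 days = 21 June 2005; done 14 June 2005 — timely.
(5) due by 14 June 2005 + 29 days = 13 July 2005; done 20 July 2005 — 7 days late.
The procedure was therefore not followed at step 5.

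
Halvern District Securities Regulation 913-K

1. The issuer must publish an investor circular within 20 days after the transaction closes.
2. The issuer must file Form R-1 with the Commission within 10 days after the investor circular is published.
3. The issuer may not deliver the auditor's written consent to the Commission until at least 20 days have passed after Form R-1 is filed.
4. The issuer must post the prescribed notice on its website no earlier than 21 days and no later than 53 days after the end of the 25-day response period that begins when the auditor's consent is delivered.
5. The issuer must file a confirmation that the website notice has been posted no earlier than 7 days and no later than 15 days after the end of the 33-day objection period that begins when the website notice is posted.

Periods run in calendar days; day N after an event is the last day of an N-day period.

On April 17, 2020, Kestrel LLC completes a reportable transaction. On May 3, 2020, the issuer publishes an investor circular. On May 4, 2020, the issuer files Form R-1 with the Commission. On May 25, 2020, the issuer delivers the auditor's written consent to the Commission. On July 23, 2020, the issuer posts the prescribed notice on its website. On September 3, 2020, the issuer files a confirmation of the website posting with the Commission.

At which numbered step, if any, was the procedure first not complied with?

None — every step was satisfied

Step 1: 20 days after April 17, 2020 (when the transaction closes) is May 7, 2020; May 3, 2020 is within that limit.
Step 2: 10 days after May 3, 2020 (when the investor circular is published) is May 13, 2020; completed May 4, 2020, before the deadline.
Step 3: the earliest permitted date is 20 days after May 4, 2020 (when Form R-1 is filed), i.e. May 24, 2020; done May 25, 2020 — permitted.
Step 4: the window is 21–53 days after June 19, 2020 (end of the 25-day response period, which began when the auditor's consent is delivered on May 25, 2020), so July 10, 2020 through August 11, 2020; July 23, 2020 falls inside that range.
Step 5: the window is 7–15 days after August 25, 2020 (end of the 33-day objection period, which began when the website notice is posted on July 23, 2020), so September 1, 2020 through September 9, 2020; done September 3, 2020, which is between those dates.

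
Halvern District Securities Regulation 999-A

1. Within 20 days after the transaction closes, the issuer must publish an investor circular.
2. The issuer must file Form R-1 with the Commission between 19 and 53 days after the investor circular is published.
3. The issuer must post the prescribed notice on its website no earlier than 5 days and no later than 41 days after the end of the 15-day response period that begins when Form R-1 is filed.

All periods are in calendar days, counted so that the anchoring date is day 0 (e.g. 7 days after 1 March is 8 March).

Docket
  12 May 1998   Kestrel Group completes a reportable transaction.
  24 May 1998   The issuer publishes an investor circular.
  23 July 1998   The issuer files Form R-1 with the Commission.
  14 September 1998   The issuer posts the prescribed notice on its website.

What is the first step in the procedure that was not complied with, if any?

(1) due by 12 May 1998 + 20 days = 1 June 1998; 24 May 1998 is within that limit.
(2) the permitted window runs from 24 May 1998 + 19 = 12 June 1998 to 24 May 1998 + 53 = 16 July 1998; done 23 July 1998 — 7 days after the window closed.

Step 2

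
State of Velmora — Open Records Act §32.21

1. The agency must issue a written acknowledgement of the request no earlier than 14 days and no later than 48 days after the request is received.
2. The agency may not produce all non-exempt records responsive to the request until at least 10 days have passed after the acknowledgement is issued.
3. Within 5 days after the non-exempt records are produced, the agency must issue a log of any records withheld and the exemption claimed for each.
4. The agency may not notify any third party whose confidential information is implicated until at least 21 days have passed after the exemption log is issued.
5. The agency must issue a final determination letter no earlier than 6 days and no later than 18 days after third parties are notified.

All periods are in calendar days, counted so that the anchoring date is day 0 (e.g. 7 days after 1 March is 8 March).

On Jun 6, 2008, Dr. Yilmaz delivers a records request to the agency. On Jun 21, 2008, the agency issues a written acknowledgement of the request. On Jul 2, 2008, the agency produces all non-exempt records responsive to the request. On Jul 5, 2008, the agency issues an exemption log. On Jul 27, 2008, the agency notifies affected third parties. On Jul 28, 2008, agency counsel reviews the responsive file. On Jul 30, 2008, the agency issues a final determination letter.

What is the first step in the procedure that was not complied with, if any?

(1) the permitted window runs from Jun 6, 2008 + 14 = Jun 20, 2008 to Jun 6, 2008 + 48 = Jul 24, 2008; Jun 21, 2008 falls inside that range.
(2) permitted from Jun 21, 2008 + 10 days = Jul 1, 2008 onward; done Jul 2, 2008 — permitted.
(3) due by Jul 2, 2008 + 5 days = Jul 7, 2008; completed Jul 5, 2008, before the deadline.
(4) permitted from Jul 5, 2008 + 21 days = Jul 26, 2008 onward; Jul 27, 2008 is on or after that date.
(5) the permitted window runs from Jul 27, 2008 + 6 = Aug 2, 2008 to Jul 27, 2008 + 18 = Aug 14, 2008; Jul 30, 2008 is 3 days too early.
Later steps need not be reached.

Step 5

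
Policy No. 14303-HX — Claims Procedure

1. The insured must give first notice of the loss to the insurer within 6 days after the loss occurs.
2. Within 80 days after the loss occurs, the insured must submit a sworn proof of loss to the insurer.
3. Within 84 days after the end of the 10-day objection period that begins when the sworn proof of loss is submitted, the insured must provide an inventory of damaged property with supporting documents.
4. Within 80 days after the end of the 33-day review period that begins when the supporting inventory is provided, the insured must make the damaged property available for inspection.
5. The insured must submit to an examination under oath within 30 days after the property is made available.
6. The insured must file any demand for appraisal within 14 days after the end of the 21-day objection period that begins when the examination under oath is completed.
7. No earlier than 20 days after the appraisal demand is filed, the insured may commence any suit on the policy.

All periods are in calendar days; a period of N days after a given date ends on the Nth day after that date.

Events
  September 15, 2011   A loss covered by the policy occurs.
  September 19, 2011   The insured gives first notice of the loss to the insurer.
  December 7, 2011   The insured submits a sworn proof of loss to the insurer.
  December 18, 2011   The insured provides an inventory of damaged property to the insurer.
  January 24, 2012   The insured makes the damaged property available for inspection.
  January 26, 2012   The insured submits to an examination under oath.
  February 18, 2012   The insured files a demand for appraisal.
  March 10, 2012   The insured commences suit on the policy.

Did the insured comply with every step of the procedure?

Step 1: 6 days after September 15, 2011 (when the loss occurs) is September 21, 2011; September 19, 2011 is within that limit.
Step 2: 80 days after September 15, 2011 (when the loss occurs) is December 4, 2011; December 7, 2011 misses that deadline by 3 days.

No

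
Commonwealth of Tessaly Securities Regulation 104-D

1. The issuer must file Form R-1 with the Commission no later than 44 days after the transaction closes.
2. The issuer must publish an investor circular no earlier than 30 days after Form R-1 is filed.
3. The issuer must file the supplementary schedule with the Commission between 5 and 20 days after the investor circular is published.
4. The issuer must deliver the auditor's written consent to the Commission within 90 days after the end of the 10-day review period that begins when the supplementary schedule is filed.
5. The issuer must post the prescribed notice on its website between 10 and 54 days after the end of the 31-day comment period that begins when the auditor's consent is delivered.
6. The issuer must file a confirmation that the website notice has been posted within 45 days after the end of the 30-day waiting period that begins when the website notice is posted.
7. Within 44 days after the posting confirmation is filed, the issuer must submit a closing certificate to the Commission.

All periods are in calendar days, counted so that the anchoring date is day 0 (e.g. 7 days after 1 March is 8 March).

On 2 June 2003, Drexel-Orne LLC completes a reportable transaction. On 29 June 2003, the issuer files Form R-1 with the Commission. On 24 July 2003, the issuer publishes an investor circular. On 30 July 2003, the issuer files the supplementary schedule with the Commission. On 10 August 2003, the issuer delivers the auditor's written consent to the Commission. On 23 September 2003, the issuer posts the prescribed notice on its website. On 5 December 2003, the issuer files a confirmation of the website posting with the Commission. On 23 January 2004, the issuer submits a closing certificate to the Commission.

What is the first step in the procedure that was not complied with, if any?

(1) due by 2 June 2003 + 44 days = 16 July 2003; done 29 June 2003 — timely.
(2) permitted from 29 June 2003 + 30 days = 29 July 2003 onward; acted on 24 July 2003, 5 days prematurely.
No need to go further; step 2 was not satisfied.

Step 2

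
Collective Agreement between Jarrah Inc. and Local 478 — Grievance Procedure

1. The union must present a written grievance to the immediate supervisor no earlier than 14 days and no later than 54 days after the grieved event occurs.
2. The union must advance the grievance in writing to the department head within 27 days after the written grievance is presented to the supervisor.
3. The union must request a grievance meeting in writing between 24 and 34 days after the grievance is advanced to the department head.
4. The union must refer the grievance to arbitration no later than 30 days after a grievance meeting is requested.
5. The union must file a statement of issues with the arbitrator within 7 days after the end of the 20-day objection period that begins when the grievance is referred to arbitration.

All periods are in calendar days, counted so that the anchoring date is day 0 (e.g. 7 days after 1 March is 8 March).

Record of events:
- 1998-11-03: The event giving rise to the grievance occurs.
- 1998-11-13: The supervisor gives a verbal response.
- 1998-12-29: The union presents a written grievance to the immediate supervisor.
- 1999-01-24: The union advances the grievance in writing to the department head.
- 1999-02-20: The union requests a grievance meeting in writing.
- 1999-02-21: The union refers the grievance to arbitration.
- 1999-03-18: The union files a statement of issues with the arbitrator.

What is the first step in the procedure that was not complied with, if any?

(1) the permitted window runs from 1998-11-03 + 14 = 1998-11-17 to 1998-11-03 + 54 = 1998-12-27; done 1998-12-29 — 2 days after the window closed.
The analysis stops there.

Step 1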